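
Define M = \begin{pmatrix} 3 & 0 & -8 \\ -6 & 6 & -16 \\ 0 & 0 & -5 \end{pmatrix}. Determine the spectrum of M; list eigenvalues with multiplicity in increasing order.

-5, 3, 6

Characteristic polynomial: p(r) = r^3 - 4r^2 - 27r + 90 = (r - 6)(r - 3)(r + 5).
Roots (with multiplicity): -5, 3, 6.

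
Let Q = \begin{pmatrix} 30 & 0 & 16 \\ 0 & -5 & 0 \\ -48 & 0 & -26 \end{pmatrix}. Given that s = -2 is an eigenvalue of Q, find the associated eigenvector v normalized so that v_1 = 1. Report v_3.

-2

Q + 2I = [[32, 0, 16], [0, -3, 0], [-48, 0, -24]].
Solving (Q + 2I)v = 0 gives the eigenspace spanned by (1, 0, -2).
With v_1 = 1, v = (1, 0, -2), so v_3 = -2.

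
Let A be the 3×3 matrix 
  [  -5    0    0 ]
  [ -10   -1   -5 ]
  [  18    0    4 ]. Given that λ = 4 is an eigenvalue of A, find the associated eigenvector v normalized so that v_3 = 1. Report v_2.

-1

A − 4I = [[-9, 0, 0], [-10, -5, -5], [18, 0, 0]].
Solving (A − 4I)v = 0 gives the eigenspace spanned by (0, -1, 1).
With v_3 = 1, v = (0, -1, 1), so v_2 = -1.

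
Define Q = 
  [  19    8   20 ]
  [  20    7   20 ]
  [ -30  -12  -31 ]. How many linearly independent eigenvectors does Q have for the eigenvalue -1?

2

Q + 1I = [[20, 8, 20], [20, 8, 20], [-30, -12, -30]].
This matrix has rank 1, so its null space has dimension 3 − 1 = 2.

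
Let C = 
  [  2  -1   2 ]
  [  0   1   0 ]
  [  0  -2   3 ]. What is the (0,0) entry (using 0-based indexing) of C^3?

8

Characteristic polynomial: μ^3 - 6μ^2 + 11μ - 6 = (μ - 3)(μ - 2)(μ - 1), so the eigenvalues are 1, 2, 3.
μ=2: eigenvector (1, 0, 0).
μ=1: eigenvector (-1, 1, 1).
μ=3: eigenvector (2, 0, 1).
P = [[1, -1, 2], [0, 1, 0], [0, 1, 1]], D = diag(2, 1, 3), P⁻¹ = [[1, 3, -2], [0, 1, 0], [0, -1, 1]].
C³ = P·diag(8, 1, 27)·P⁻¹ = [[8, -31, 38], [0, 1, 0], [0, -26, 27]].
The requested entry is 8.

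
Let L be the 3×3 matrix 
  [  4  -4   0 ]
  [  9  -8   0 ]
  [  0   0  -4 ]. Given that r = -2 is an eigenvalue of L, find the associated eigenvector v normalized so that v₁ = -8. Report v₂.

L + 2I = [[6, -4, 0], [9, -6, 0], [0, 0, -2]].
Solving (L + 2I)v = 0 gives the eigenspace spanned by (-8, -12, 0).
With v₁ = -8, v = (-8, -12, 0), so v₂ = -12.

-12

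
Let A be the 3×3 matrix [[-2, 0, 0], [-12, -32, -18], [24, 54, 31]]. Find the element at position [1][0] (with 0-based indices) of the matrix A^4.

Characteristic polynomial: λ^3 + 3λ^2 - 18λ - 40 = (λ - 4)(λ + 2)(λ + 5), so the eigenvalues are -5, -2, 4.
λ=-2: eigenvector (1, 2, -4).
λ=4: eigenvector (0, 1, -2).
λ=-5: eigenvector (0, 2, -3).
P = [[1, 0, 0], [2, 1, 2], [-4, -2, -3]], D = diag(-2, 4, -5), P⁻¹ = [[1, 0, 0], [-2, -3, -2], [0, 2, 1]].
A⁴ = P·diag(16, 256, 625)·P⁻¹ = [[16, 0, 0], [-480, 1732, 738], [960, -2214, -851]].
The requested entry is -480.

-480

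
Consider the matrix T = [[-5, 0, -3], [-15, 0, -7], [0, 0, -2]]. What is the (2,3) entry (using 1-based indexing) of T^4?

Characteristic polynomial: r^3 + 7r^2 + 10r = r(r + 2)(r + 5), so the eigenvalues are -5, -2, 0.
r=-5: eigenvector (1, 3, 0).
r=0: eigenvector (0, 1, 0).
r=-2: eigenvector (-1, -4, 1).
P = [[1, 0, -1], [3, 1, -4], [0, 0, 1]], D = diag(-5, 0, -2), P⁻¹ = [[1, 0, 1], [-3, 1, 1], [0, 0, 1]].
T⁴ = P·diag(625, 0, 16)·P⁻¹ = [[625, 0, 609], [1875, 0, 1811], [0, 0, 16]].
The requested entry is 1811.

1811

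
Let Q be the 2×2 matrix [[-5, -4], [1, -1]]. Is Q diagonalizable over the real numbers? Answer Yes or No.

No

Characteristic polynomial: p(λ) = λ^2 + 6λ + 9 = (λ + 3)^2.
λ = -3 has algebraic multiplicity 2; rank(Q + 3I) = 1, so geometric multiplicity = 1.
Geometric multiplicity < algebraic multiplicity, so Q is not diagonalizable.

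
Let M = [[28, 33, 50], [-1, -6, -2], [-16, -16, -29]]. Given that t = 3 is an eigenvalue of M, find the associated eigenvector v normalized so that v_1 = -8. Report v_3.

M − 3I = [[25, 33, 50], [-1, -9, -2], [-16, -16, -32]].
Solving (M − 3I)v = 0 gives the eigenspace spanned by (-8, 0, 4).
With v_1 = -8, v = (-8, 0, 4), so v_3 = 4.

4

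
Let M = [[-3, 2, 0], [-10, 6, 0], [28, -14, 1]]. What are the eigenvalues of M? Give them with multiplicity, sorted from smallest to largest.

Characteristic polynomial: p(t) = t^3 - 4t^2 + 5t - 2 = (t - 2)(t - 1)^2.
Roots (with multiplicity): 1, 1, 2.

1, 1, 2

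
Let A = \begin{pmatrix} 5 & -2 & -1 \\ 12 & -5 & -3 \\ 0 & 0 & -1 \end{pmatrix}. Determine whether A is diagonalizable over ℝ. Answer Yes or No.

No

Characteristic polynomial: p(t) = t^3 + t^2 - t - 1 = (t - 1)(t + 1)^2.
t = -1 has algebraic multiplicity 2; rank(A + 1I) = 2, so geometric multiplicity = 1.
Geometric multiplicity < algebraic multiplicity, so A is not diagonalizable.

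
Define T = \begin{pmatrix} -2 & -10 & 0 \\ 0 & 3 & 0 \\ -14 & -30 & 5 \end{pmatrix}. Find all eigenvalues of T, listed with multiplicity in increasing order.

Characteristic polynomial: p(r) = r^3 - 6r^2 - r + 30 = (r - 5)(r - 3)(r + 2).
Roots (with multiplicity): -2, 3, 5.

-2, 3, 5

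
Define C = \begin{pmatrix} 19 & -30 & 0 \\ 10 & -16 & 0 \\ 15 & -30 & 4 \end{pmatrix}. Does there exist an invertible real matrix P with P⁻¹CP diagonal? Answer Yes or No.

Characteristic polynomial: p(r) = r^3 - 7r^2 + 8r + 16 = (r - 4)^2(r + 1).
r = 4 has algebraic multiplicity 2; rank(C − 4I) = 1, so geometric multiplicity = 2.
Every eigenvalue has geometric = algebraic multiplicity, so C is diagonalizable.

Yes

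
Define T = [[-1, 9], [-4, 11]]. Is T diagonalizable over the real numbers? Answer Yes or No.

No

Characteristic polynomial: p(r) = r^2 - 10r + 25 = (r - 5)^2.
r = 5 has algebraic multiplicity 2; rank(T − 5I) = 1, so geometric multiplicity = 1.
Geometric multiplicity < algebraic multiplicity, so T is not diagonalizable.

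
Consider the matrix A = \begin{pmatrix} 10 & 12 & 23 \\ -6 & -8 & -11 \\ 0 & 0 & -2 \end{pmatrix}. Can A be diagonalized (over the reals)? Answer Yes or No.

No

Characteristic polynomial: p(r) = r^3 - 12r - 16 = (r - 4)(r + 2)^2.
r = -2 has algebraic multiplicity 2; rank(A + 2I) = 2, so geometric multiplicity = 1.
Geometric multiplicity < algebraic multiplicity, so A is not diagonalizable.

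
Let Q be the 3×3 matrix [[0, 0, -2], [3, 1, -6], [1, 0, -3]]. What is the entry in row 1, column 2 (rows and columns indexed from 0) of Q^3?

Characteristic polynomial: μ^3 + 2μ^2 - μ - 2 = (μ - 1)(μ + 1)(μ + 2), so the eigenvalues are -2, -1, 1.
μ=-2: eigenvector (1, 1, 1).
μ=1: eigenvector (0, 1, 0).
μ=-1: eigenvector (-2, 0, -1).
P = [[1, 0, -2], [1, 1, 0], [1, 0, -1]], D = diag(-2, 1, -1), P⁻¹ = [[-1, 0, 2], [1, 1, -2], [-1, 0, 1]].
Q³ = P·diag(-8, 1, -1)·P⁻¹ = [[6, 0, -14], [9, 1, -18], [7, 0, -15]].
The requested entry is -18.

-18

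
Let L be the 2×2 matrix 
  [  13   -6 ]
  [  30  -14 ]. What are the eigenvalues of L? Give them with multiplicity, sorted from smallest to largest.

Characteristic polynomial: p(μ) = μ^2 + μ - 2 = (μ - 1)(μ + 2).
Roots (with multiplicity): -2, 1.

-2, 1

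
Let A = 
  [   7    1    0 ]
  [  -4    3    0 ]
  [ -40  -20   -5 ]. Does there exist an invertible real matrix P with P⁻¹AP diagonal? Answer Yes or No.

No

Characteristic polynomial: p(μ) = μ^3 - 5μ^2 - 25μ + 125 = (μ - 5)^2(μ + 5).
μ = 5 has algebraic multiplicity 2; rank(A − 5I) = 2, so geometric multiplicity = 1.
Geometric multiplicity < algebraic multiplicity, so A is not diagonalizable.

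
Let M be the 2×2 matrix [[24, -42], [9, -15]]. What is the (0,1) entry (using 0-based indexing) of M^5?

Characteristic polynomial: r^2 - 9r + 18 = (r - 6)(r - 3), so the eigenvalues are 3, 6.
r=6: eigenvector (7, 3).
r=3: eigenvector (2, 1).
P = [[7, 2], [3, 1]], D = diag(6, 3), P⁻¹ = [[1, -2], [-3, 7]].
M⁵ = P·diag(7776, 243)·P⁻¹ = [[52974, -105462], [22599, -44955]].
The requested entry is -105462.

-105462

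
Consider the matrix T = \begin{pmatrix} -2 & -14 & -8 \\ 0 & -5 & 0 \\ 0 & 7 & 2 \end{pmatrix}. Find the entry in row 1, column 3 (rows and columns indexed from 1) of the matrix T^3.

Characteristic polynomial: λ^3 + 5λ^2 - 4λ - 20 = (λ - 2)(λ + 2)(λ + 5), so the eigenvalues are -5, -2, 2.
λ=-2: eigenvector (1, 0, 0).
λ=-5: eigenvector (2, 1, -1).
λ=2: eigenvector (-2, 0, 1).
P = [[1, 2, -2], [0, 1, 0], [0, -1, 1]], D = diag(-2, -5, 2), P⁻¹ = [[1, 0, 2], [0, 1, 0], [0, 1, 1]].
T³ = P·diag(-8, -125, 8)·P⁻¹ = [[-8, -266, -32], [0, -125, 0], [0, 133, 8]].
The requested entry is -32.

-32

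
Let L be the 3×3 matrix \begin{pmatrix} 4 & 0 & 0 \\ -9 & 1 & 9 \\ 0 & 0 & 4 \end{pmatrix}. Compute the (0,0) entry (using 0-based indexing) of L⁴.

Characteristic polynomial: s^3 - 9s^2 + 24s - 16 = (s - 4)^2(s - 1), so the eigenvalues are 1, 4, 4.
s=4: eigenvector (1, 0, 1).
s=4: eigenvector (0, 3, 1).
s=1: eigenvector (0, 1, 0).
P = [[1, 0, 0], [0, 3, 1], [1, 1, 0]], D = diag(4, 4, 1), P⁻¹ = [[1, 0, 0], [-1, 0, 1], [3, 1, -3]].
L⁴ = P·diag(256, 256, 1)·P⁻¹ = [[256, 0, 0], [-765, 1, 765], [0, 0, 256]].
The requested entry is 256.

256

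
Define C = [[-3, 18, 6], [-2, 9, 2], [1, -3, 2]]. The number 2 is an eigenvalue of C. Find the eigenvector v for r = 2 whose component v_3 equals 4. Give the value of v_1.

C − 2I = [[-5, 18, 6], [-2, 7, 2], [1, -3, 0]].
Solving (C − 2I)v = 0 gives the eigenspace spanned by (-24, -8, 4).
With v_3 = 4, v = (-24, -8, 4), so v_1 = -24.

-24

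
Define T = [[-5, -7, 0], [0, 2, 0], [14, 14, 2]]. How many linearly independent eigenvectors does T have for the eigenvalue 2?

T − 2I = [[-7, -7, 0], [0, 0, 0], [14, 14, 0]].
This matrix has rank 1, so its null space has dimension 3 − 1 = 2.

2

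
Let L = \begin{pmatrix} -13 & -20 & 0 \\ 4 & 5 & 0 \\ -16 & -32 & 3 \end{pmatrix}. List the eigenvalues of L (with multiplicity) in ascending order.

Characteristic polynomial: p(λ) = λ^3 + 5λ^2 - 9λ - 45 = (λ - 3)(λ + 3)(λ + 5).
Roots (with multiplicity): -5, -3, 3.

-5, -3, 3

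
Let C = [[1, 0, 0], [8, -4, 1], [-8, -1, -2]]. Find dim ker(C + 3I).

C + 3I = [[4, 0, 0], [8, -1, 1], [-8, -1, 1]].
This matrix has rank 2, so its null space has dimension 3 − 2 = 1.

1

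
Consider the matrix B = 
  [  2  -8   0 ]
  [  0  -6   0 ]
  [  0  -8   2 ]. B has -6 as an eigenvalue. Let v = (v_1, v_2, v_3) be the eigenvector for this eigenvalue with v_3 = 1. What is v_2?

1

B + 6I = [[8, -8, 0], [0, 0, 0], [0, -8, 8]].
Solving (B + 6I)v = 0 gives the eigenspace spanned by (1, 1, 1).
With v_3 = 1, v = (1, 1, 1), so v_2 = 1.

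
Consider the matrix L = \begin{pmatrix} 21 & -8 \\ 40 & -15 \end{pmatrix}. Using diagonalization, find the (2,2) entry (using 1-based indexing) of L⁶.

Characteristic polynomial: μ^2 - 6μ + 5 = (μ - 5)(μ - 1), so the eigenvalues are 1, 5.
μ=5: eigenvector (-1, -2).
μ=1: eigenvector (-2, -5).
P = [[-1, -2], [-2, -5]], D = diag(5, 1), P⁻¹ = [[-5, 2], [2, -1]].
L⁶ = P·diag(15625, 1)·P⁻¹ = [[78121, -31248], [156240, -62495]].
The requested entry is -62495.

-62495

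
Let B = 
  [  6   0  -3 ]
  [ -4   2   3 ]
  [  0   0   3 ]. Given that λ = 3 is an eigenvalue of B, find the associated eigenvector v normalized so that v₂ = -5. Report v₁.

5

B − 3I = [[3, 0, -3], [-4, -1, 3], [0, 0, 0]].
Solving (B − 3I)v = 0 gives the eigenspace spanned by (5, -5, 5).
With v₂ = -5, v = (5, -5, 5), so v₁ = 5.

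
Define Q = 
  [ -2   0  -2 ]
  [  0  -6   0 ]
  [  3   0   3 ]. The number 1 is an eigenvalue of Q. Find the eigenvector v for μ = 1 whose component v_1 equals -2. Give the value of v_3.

3

Q − 1I = [[-3, 0, -2], [0, -7, 0], [3, 0, 2]].
Solving (Q − 1I)v = 0 gives the eigenspace spanned by (-2, 0, 3).
With v_1 = -2, v = (-2, 0, 3), so v_3 = 3.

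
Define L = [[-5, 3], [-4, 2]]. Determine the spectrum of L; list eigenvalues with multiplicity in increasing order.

-2, -1

Characteristic polynomial: p(λ) = λ^2 + 3λ + 2 = (λ + 1)(λ + 2).
Roots (with multiplicity): -2, -1.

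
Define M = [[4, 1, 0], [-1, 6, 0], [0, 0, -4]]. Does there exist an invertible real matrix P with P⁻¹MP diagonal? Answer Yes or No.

No

Characteristic polynomial: p(t) = t^3 - 6t^2 - 15t + 100 = (t - 5)^2(t + 4).
t = 5 has algebraic multiplicity 2; rank(M − 5I) = 2, so geometric multiplicity = 1.
Geometric multiplicity < algebraic multiplicity, so M is not diagonalizable.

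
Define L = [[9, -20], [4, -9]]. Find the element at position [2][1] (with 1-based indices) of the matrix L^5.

Characteristic polynomial: r^2 - 1 = (r - 1)(r + 1), so the eigenvalues are -1, 1.
r=1: eigenvector (5, 2).
r=-1: eigenvector (2, 1).
P = [[5, 2], [2, 1]], D = diag(1, -1), P⁻¹ = [[1, -2], [-2, 5]].
L⁵ = P·diag(1, -1)·P⁻¹ = [[9, -20], [4, -9]].
The requested entry is 4.

4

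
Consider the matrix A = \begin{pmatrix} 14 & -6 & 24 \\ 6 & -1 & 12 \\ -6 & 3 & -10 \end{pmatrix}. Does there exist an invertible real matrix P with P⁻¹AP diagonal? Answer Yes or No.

Characteristic polynomial: p(λ) = λ^3 - 3λ^2 + 4 = (λ - 2)^2(λ + 1).
λ = 2 has algebraic multiplicity 2; rank(A − 2I) = 1, so geometric multiplicity = 2.
Every eigenvalue has geometric = algebraic multiplicity, so A is diagonalizable.

Yes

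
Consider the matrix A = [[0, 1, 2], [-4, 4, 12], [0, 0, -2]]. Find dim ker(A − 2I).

A − 2I = [[-2, 1, 2], [-4, 2, 12], [0, 0, -4]].
This matrix has rank 2, so its null space has dimension 3 − 2 = 1.

1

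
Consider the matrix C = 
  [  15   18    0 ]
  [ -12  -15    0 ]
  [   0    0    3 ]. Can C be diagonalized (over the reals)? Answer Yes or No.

Yes

Characteristic polynomial: p(r) = r^3 - 3r^2 - 9r + 27 = (r - 3)^2(r + 3).
r = 3 has algebraic multiplicity 2; rank(C − 3I) = 1, so geometric multiplicity = 2.
Every eigenvalue has geometric = algebraic multiplicity, so C is diagonalizable.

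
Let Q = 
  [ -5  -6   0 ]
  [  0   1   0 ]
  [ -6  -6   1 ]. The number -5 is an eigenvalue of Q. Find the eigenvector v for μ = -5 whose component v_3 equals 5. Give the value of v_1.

5

Q + 5I = [[0, -6, 0], [0, 6, 0], [-6, -6, 6]].
Solving (Q + 5I)v = 0 gives the eigenspace spanned by (5, 0, 5).
With v_3 = 5, v = (5, 0, 5), so v_1 = 5.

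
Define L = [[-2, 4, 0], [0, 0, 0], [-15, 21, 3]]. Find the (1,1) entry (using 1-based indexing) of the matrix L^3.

-8

Characteristic polynomial: r^3 - r^2 - 6r = r(r - 3)(r + 2), so the eigenvalues are -2, 0, 3.
r=-2: eigenvector (1, 0, 3).
r=0: eigenvector (2, 1, 3).
r=3: eigenvector (0, 0, 1).
P = [[1, 2, 0], [0, 1, 0], [3, 3, 1]], D = diag(-2, 0, 3), P⁻¹ = [[1, -2, 0], [0, 1, 0], [-3, 3, 1]].
L³ = P·diag(-8, 0, 27)·P⁻¹ = [[-8, 16, 0], [0, 0, 0], [-105, 129, 27]].
The requested entry is -8.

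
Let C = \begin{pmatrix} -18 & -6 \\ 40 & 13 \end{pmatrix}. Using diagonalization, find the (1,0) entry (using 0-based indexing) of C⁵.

8440

Characteristic polynomial: t^2 + 5t + 6 = (t + 2)(t + 3), so the eigenvalues are -3, -2.
t=-3: eigenvector (-2, 5).
t=-2: eigenvector (3, -8).
P = [[-2, 3], [5, -8]], D = diag(-3, -2), P⁻¹ = [[-8, -3], [-5, -2]].
C⁵ = P·diag(-243, -32)·P⁻¹ = [[-3408, -1266], [8440, 3133]].
The requested entry is 8440.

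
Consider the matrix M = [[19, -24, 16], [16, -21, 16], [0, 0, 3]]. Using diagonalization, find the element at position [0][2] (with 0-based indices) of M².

Characteristic polynomial: r^3 - r^2 - 21r + 45 = (r - 3)^2(r + 5), so the eigenvalues are -5, 3, 3.
r=3: eigenvector (3, 2, 0).
r=-5: eigenvector (1, 1, 0).
r=3: eigenvector (5, 4, 1).
P = [[3, 1, 5], [2, 1, 4], [0, 0, 1]], D = diag(3, -5, 3), P⁻¹ = [[1, -1, -1], [-2, 3, -2], [0, 0, 1]].
M² = P·diag(9, 25, 9)·P⁻¹ = [[-23, 48, -32], [-32, 57, -32], [0, 0, 9]].
The requested entry is -32.

-32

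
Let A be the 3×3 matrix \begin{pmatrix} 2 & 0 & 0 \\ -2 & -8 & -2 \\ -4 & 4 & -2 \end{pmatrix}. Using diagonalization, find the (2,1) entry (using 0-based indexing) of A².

-40

Characteristic polynomial: λ^3 + 8λ^2 + 4λ - 48 = (λ - 2)(λ + 4)(λ + 6), so the eigenvalues are -6, -4, 2.
λ=2: eigenvector (1, 0, -1).
λ=-6: eigenvector (0, 1, -1).
λ=-4: eigenvector (0, -1, 2).
P = [[1, 0, 0], [0, 1, -1], [-1, -1, 2]], D = diag(2, -6, -4), P⁻¹ = [[1, 0, 0], [1, 2, 1], [1, 1, 1]].
A² = P·diag(4, 36, 16)·P⁻¹ = [[4, 0, 0], [20, 56, 20], [-8, -40, -4]].
The requested entry is -40.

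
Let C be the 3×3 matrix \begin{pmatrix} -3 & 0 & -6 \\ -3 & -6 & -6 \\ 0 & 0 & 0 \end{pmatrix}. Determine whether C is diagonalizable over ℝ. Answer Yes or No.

Yes

Characteristic polynomial: p(s) = s^3 + 9s^2 + 18s = s(s + 3)(s + 6).
All 3 eigenvalues are distinct, so C is diagonalizable.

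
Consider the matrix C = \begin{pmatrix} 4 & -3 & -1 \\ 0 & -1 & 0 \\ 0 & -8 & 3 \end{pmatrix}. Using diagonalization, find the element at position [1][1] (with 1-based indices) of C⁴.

Characteristic polynomial: μ^3 - 6μ^2 + 5μ + 12 = (μ - 4)(μ - 3)(μ + 1), so the eigenvalues are -1, 3, 4.
μ=4: eigenvector (1, 0, 0).
μ=-1: eigenvector (1, 1, 2).
μ=3: eigenvector (1, 0, 1).
P = [[1, 1, 1], [0, 1, 0], [0, 2, 1]], D = diag(4, -1, 3), P⁻¹ = [[1, 1, -1], [0, 1, 0], [0, -2, 1]].
C⁴ = P·diag(256, 1, 81)·P⁻¹ = [[256, 95, -175], [0, 1, 0], [0, -160, 81]].
The requested entry is 256.

256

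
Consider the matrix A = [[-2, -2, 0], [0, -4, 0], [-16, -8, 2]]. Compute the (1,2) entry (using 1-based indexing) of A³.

-56

Characteristic polynomial: r^3 + 4r^2 - 4r - 16 = (r - 2)(r + 2)(r + 4), so the eigenvalues are -4, -2, 2.
r=-2: eigenvector (1, 0, 4).
r=2: eigenvector (0, 0, 1).
r=-4: eigenvector (1, 1, 4).
P = [[1, 0, 1], [0, 0, 1], [4, 1, 4]], D = diag(-2, 2, -4), P⁻¹ = [[1, -1, 0], [-4, 0, 1], [0, 1, 0]].
A³ = P·diag(-8, 8, -64)·P⁻¹ = [[-8, -56, 0], [0, -64, 0], [-64, -224, 8]].
The requested entry is -56.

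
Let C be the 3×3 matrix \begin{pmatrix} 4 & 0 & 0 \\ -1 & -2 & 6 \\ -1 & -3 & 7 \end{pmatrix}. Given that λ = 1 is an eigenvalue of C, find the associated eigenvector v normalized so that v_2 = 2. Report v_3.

1

C − 1I = [[3, 0, 0], [-1, -3, 6], [-1, -3, 6]].
Solving (C − 1I)v = 0 gives the eigenspace spanned by (0, 2, 1).
With v_2 = 2, v = (0, 2, 1), so v_3 = 1.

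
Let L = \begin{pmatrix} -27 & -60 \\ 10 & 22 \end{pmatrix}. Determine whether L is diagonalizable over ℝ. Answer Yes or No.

Yes

Characteristic polynomial: p(t) = t^2 + 5t + 6 = (t + 2)(t + 3).
All 2 eigenvalues are distinct, so L is diagonalizable.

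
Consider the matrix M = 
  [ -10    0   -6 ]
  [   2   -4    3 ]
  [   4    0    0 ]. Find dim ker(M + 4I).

M + 4I = [[-6, 0, -6], [2, 0, 3], [4, 0, 4]].
This matrix has rank 2, so its null space has dimension 3 − 2 = 1.

1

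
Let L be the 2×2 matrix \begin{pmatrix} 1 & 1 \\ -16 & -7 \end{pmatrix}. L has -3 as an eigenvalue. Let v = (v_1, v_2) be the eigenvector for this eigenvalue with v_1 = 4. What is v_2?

-16

L + 3I = [[4, 1], [-16, -4]].
Solving (L + 3I)v = 0 gives the eigenspace spanned by (4, -16).
With v_1 = 4, v = (4, -16), so v_2 = -16.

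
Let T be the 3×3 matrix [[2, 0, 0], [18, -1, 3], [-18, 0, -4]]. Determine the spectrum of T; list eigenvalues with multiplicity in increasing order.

-4, -1, 2

Characteristic polynomial: p(s) = s^3 + 3s^2 - 6s - 8 = (s - 2)(s + 1)(s + 4).
Roots (with multiplicity): -4, -1, 2.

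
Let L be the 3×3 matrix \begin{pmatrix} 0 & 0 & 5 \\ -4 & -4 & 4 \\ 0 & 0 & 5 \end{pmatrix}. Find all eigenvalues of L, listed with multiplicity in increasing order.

-4, 0, 5

Characteristic polynomial: p(λ) = λ^3 - λ^2 - 20λ = λ(λ - 5)(λ + 4).
Roots (with multiplicity): -4, 0, 5.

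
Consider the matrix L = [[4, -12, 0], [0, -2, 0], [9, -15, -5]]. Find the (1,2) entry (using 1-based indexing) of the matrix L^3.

Characteristic polynomial: t^3 + 3t^2 - 18t - 40 = (t - 4)(t + 2)(t + 5), so the eigenvalues are -5, -2, 4.
t=4: eigenvector (1, 0, 1).
t=-2: eigenvector (2, 1, 1).
t=-5: eigenvector (0, 0, 1).
P = [[1, 2, 0], [0, 1, 0], [1, 1, 1]], D = diag(4, -2, -5), P⁻¹ = [[1, -2, 0], [0, 1, 0], [-1, 1, 1]].
L³ = P·diag(64, -8, -125)·P⁻¹ = [[64, -144, 0], [0, -8, 0], [189, -261, -125]].
The requested entry is -144.

-144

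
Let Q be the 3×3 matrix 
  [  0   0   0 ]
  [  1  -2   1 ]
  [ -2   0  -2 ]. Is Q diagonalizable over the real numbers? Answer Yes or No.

No

Characteristic polynomial: p(t) = t^3 + 4t^2 + 4t = t(t + 2)^2.
t = -2 has algebraic multiplicity 2; rank(Q + 2I) = 2, so geometric multiplicity = 1.
Geometric multiplicity < algebraic multiplicity, so Q is not diagonalizable.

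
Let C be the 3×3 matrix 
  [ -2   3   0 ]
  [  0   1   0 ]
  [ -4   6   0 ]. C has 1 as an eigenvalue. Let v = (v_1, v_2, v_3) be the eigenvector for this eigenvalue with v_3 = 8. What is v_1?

C − 1I = [[-3, 3, 0], [0, 0, 0], [-4, 6, -1]].
Solving (C − 1I)v = 0 gives the eigenspace spanned by (4, 4, 8).
With v_3 = 8, v = (4, 4, 8), so v_1 = 4.

4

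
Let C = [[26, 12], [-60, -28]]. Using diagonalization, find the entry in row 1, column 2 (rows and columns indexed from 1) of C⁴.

-480

Characteristic polynomial: s^2 + 2s - 8 = (s - 2)(s + 4), so the eigenvalues are -4, 2.
s=-4: eigenvector (-2, 5).
s=2: eigenvector (1, -2).
P = [[-2, 1], [5, -2]], D = diag(-4, 2), P⁻¹ = [[2, 1], [5, 2]].
C⁴ = P·diag(256, 16)·P⁻¹ = [[-944, -480], [2400, 1216]].
The requested entry is -480.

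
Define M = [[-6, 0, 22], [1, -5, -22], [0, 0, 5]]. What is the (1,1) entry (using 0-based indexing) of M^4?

Characteristic polynomial: r^3 + 6r^2 - 25r - 150 = (r - 5)(r + 5)(r + 6), so the eigenvalues are -6, -5, 5.
r=5: eigenvector (2, -2, 1).
r=-5: eigenvector (0, 1, 0).
r=-6: eigenvector (1, -1, 0).
P = [[2, 0, 1], [-2, 1, -1], [1, 0, 0]], D = diag(5, -5, -6), P⁻¹ = [[0, 0, 1], [1, 1, 0], [1, 0, -2]].
M⁴ = P·diag(625, 625, 1296)·P⁻¹ = [[1296, 0, -1342], [-671, 625, 1342], [0, 0, 625]].
The requested entry is 625.

625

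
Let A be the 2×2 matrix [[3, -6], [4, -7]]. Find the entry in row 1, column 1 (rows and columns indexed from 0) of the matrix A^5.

Characteristic polynomial: μ^2 + 4μ + 3 = (μ + 1)(μ + 3), so the eigenvalues are -3, -1.
μ=-3: eigenvector (1, 1).
μ=-1: eigenvector (3, 2).
P = [[1, 3], [1, 2]], D = diag(-3, -1), P⁻¹ = [[-2, 3], [1, -1]].
A⁵ = P·diag(-243, -1)·P⁻¹ = [[483, -726], [484, -727]].
The requested entry is -727.

-727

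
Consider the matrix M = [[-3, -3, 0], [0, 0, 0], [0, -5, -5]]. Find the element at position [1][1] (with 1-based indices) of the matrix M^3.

-27

Characteristic polynomial: μ^3 + 8μ^2 + 15μ = μ(μ + 3)(μ + 5), so the eigenvalues are -5, -3, 0.
μ=-3: eigenvector (1, 0, 0).
μ=0: eigenvector (-1, 1, -1).
μ=-5: eigenvector (0, 0, 1).
P = [[1, -1, 0], [0, 1, 0], [0, -1, 1]], D = diag(-3, 0, -5), P⁻¹ = [[1, 1, 0], [0, 1, 0], [0, 1, 1]].
M³ = P·diag(-27, 0, -125)·P⁻¹ = [[-27, -27, 0], [0, 0, 0], [0, -125, -125]].
The requested entry is -27.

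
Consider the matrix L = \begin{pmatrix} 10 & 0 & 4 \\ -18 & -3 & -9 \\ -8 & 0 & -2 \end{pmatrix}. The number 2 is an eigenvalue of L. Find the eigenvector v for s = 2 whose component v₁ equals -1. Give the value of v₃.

L − 2I = [[8, 0, 4], [-18, -5, -9], [-8, 0, -4]].
Solving (L − 2I)v = 0 gives the eigenspace spanned by (-1, 0, 2).
With v₁ = -1, v = (-1, 0, 2), so v₃ = 2.

2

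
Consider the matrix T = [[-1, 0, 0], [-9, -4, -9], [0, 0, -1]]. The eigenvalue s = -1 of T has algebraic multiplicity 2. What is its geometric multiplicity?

2

T + 1I = [[0, 0, 0], [-9, -3, -9], [0, 0, 0]].
This matrix has rank 1, so its null space has dimension 3 − 1 = 2.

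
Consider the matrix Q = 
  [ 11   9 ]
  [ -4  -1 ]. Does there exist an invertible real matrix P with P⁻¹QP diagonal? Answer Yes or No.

Characteristic polynomial: p(s) = s^2 - 10s + 25 = (s - 5)^2.
s = 5 has algebraic multiplicity 2; rank(Q − 5I) = 1, so geometric multiplicity = 1.
Geometric multiplicity < algebraic multiplicity, so Q is not diagonalizable.

No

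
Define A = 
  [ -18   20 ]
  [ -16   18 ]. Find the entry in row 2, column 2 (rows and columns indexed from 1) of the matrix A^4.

16

Characteristic polynomial: λ^2 - 4 = (λ - 2)(λ + 2), so the eigenvalues are -2, 2.
λ=2: eigenvector (1, 1).
λ=-2: eigenvector (-5, -4).
P = [[1, -5], [1, -4]], D = diag(2, -2), P⁻¹ = [[-4, 5], [-1, 1]].
A⁴ = P·diag(16, 16)·P⁻¹ = [[16, 0], [0, 16]].
The requested entry is 16.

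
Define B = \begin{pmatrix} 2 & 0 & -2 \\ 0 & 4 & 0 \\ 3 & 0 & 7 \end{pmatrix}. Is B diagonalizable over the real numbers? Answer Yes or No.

Yes

Characteristic polynomial: p(μ) = μ^3 - 13μ^2 + 56μ - 80 = (μ - 5)(μ - 4)^2.
μ = 4 has algebraic multiplicity 2; rank(B − 4I) = 1, so geometric multiplicity = 2.
Every eigenvalue has geometric = algebraic multiplicity, so B is diagonalizable.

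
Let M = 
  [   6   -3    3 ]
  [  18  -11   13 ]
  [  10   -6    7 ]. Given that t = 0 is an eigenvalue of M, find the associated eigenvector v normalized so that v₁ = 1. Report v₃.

2

M = [[6, -3, 3], [18, -11, 13], [10, -6, 7]].
Solving (M)v = 0 gives the eigenspace spanned by (1, 4, 2).
With v₁ = 1, v = (1, 4, 2), so v₃ = 2.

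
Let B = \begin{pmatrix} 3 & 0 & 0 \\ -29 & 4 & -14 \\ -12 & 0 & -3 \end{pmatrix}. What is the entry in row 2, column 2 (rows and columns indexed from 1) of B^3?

64

Characteristic polynomial: μ^3 - 4μ^2 - 9μ + 36 = (μ - 4)(μ - 3)(μ + 3), so the eigenvalues are -3, 3, 4.
μ=3: eigenvector (1, 1, -2).
μ=4: eigenvector (0, 1, 0).
μ=-3: eigenvector (0, 2, 1).
P = [[1, 0, 0], [1, 1, 2], [-2, 0, 1]], D = diag(3, 4, -3), P⁻¹ = [[1, 0, 0], [-5, 1, -2], [2, 0, 1]].
B³ = P·diag(27, 64, -27)·P⁻¹ = [[27, 0, 0], [-401, 64, -182], [-108, 0, -27]].
The requested entry is 64.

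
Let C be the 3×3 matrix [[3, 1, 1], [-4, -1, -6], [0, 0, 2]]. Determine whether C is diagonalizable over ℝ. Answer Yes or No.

No

Characteristic polynomial: p(t) = t^3 - 4t^2 + 5t - 2 = (t - 2)(t - 1)^2.
t = 1 has algebraic multiplicity 2; rank(C − 1I) = 2, so geometric multiplicity = 1.
Geometric multiplicity < algebraic multiplicity, so C is not diagonalizable.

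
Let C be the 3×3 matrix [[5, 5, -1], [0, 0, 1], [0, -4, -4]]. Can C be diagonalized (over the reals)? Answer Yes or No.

No

Characteristic polynomial: p(s) = s^3 - s^2 - 16s - 20 = (s - 5)(s + 2)^2.
s = -2 has algebraic multiplicity 2; rank(C + 2I) = 2, so geometric multiplicity = 1.
Geometric multiplicity < algebraic multiplicity, so C is not diagonalizable.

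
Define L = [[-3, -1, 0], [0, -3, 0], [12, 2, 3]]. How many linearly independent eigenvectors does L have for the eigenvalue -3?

L + 3I = [[0, -1, 0], [0, 0, 0], [12, 2, 6]].
This matrix has rank 2, so its null space has dimension 3 − 2 = 1.

1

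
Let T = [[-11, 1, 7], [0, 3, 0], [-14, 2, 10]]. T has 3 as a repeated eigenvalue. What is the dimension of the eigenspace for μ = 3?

1

T − 3I = [[-14, 1, 7], [0, 0, 0], [-14, 2, 7]].
This matrix has rank 2, so its null space has dimension 3 − 2 = 1.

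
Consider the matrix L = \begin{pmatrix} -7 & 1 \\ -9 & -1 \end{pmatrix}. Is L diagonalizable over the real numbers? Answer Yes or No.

No

Characteristic polynomial: p(μ) = μ^2 + 8μ + 16 = (μ + 4)^2.
μ = -4 has algebraic multiplicity 2; rank(L + 4I) = 1, so geometric multiplicity = 1.
Geometric multiplicity < algebraic multiplicity, so L is not diagonalizable.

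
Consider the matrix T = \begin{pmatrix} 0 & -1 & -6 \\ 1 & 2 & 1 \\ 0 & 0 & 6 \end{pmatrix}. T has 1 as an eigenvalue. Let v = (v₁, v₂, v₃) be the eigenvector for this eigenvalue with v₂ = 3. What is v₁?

T − 1I = [[-1, -1, -6], [1, 1, 1], [0, 0, 5]].
Solving (T − 1I)v = 0 gives the eigenspace spanned by (-3, 3, 0).
With v₂ = 3, v = (-3, 3, 0), so v₁ = -3.

-3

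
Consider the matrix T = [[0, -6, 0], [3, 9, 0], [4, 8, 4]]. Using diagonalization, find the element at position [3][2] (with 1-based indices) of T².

Characteristic polynomial: s^3 - 13s^2 + 54s - 72 = (s - 6)(s - 4)(s - 3), so the eigenvalues are 3, 4, 6.
s=4: eigenvector (0, 0, 1).
s=3: eigenvector (-2, 1, 0).
s=6: eigenvector (-1, 1, 2).
P = [[0, -2, -1], [0, 1, 1], [1, 0, 2]], D = diag(4, 3, 6), P⁻¹ = [[-2, -4, 1], [-1, -1, 0], [1, 2, 0]].
T² = P·diag(16, 9, 36)·P⁻¹ = [[-18, -54, 0], [27, 63, 0], [40, 80, 16]].
The requested entry is 80.

80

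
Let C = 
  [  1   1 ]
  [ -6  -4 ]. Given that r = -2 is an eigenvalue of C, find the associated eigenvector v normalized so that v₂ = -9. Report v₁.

C + 2I = [[3, 1], [-6, -2]].
Solving (C + 2I)v = 0 gives the eigenspace spanned by (3, -9).
With v₂ = -9, v = (3, -9), so v₁ = 3.

3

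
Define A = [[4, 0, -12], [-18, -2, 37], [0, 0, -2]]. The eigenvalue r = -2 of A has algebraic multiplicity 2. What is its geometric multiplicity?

1

A + 2I = [[6, 0, -12], [-18, 0, 37], [0, 0, 0]].
This matrix has rank 2, so its null space has dimension 3 − 2 = 1.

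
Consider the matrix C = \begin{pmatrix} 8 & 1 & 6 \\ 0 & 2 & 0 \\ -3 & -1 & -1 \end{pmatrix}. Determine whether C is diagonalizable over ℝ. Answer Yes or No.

No

Characteristic polynomial: p(μ) = μ^3 - 9μ^2 + 24μ - 20 = (μ - 5)(μ - 2)^2.
μ = 2 has algebraic multiplicity 2; rank(C − 2I) = 2, so geometric multiplicity = 1.
Geometric multiplicity < algebraic multiplicity, so C is not diagonalizable.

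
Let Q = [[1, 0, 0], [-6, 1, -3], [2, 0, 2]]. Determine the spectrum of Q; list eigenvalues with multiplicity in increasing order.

Characteristic polynomial: p(s) = s^3 - 4s^2 + 5s - 2 = (s - 2)(s - 1)^2.
Roots (with multiplicity): 1, 1, 2.

1, 1, 2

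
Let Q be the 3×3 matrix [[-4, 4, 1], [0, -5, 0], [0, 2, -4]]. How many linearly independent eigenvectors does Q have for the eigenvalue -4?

Q + 4I = [[0, 4, 1], [0, -1, 0], [0, 2, 0]].
This matrix has rank 2, so its null space has dimension 3 − 2 = 1.

1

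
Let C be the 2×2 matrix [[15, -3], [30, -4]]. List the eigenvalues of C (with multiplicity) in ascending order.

5, 6

Characteristic polynomial: p(r) = r^2 - 11r + 30 = (r - 6)(r - 5).
Roots (with multiplicity): 5, 6.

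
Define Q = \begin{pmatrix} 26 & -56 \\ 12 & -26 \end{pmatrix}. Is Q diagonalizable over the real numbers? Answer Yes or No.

Yes

Characteristic polynomial: p(s) = s^2 - 4 = (s - 2)(s + 2).
All 2 eigenvalues are distinct, so Q is diagonalizable.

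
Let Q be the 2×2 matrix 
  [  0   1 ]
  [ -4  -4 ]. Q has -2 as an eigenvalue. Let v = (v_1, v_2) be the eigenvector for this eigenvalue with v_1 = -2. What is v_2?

Q + 2I = [[2, 1], [-4, -2]].
Solving (Q + 2I)v = 0 gives the eigenspace spanned by (-2, 4).
With v_1 = -2, v = (-2, 4), so v_2 = 4.

4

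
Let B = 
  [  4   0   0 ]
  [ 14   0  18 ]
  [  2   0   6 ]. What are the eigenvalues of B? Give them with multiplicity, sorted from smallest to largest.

0, 4, 6

Characteristic polynomial: p(s) = s^3 - 10s^2 + 24s = s(s - 6)(s - 4).
Roots (with multiplicity): 0, 4, 6.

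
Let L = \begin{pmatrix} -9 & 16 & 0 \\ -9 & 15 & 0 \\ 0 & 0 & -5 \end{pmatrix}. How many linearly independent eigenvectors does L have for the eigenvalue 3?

L − 3I = [[-12, 16, 0], [-9, 12, 0], [0, 0, -8]].
This matrix has rank 2, so its null space has dimension 3 − 2 = 1.

1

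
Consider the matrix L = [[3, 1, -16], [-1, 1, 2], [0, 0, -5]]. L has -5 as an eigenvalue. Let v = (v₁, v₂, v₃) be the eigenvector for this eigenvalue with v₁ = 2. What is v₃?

1

L + 5I = [[8, 1, -16], [-1, 6, 2], [0, 0, 0]].
Solving (L + 5I)v = 0 gives the eigenspace spanned by (2, 0, 1).
With v₁ = 2, v = (2, 0, 1), so v₃ = 1.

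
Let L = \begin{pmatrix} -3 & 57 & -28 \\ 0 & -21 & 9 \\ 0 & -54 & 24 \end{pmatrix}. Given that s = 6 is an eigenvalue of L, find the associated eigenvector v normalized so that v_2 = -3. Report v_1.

L − 6I = [[-9, 57, -28], [0, -27, 9], [0, -54, 18]].
Solving (L − 6I)v = 0 gives the eigenspace spanned by (9, -3, -9).
With v_2 = -3, v = (9, -3, -9), so v_1 = 9.

9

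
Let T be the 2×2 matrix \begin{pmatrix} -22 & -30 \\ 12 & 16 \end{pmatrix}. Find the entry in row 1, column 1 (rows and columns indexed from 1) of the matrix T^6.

Characteristic polynomial: r^2 + 6r + 8 = (r + 2)(r + 4), so the eigenvalues are -4, -2.
r=-4: eigenvector (-5, 3).
r=-2: eigenvector (3, -2).
P = [[-5, 3], [3, -2]], D = diag(-4, -2), P⁻¹ = [[-2, -3], [-3, -5]].
T⁶ = P·diag(4096, 64)·P⁻¹ = [[40384, 60480], [-24192, -36224]].
The requested entry is 40384.

40384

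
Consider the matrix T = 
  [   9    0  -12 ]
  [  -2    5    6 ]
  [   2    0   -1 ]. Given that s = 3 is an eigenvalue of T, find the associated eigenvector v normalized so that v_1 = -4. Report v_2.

2

T − 3I = [[6, 0, -12], [-2, 2, 6], [2, 0, -4]].
Solving (T − 3I)v = 0 gives the eigenspace spanned by (-4, 2, -2).
With v_1 = -4, v = (-4, 2, -2), so v_2 = 2.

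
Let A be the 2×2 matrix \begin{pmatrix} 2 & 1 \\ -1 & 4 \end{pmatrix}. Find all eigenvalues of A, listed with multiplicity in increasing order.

Characteristic polynomial: p(t) = t^2 - 6t + 9 = (t - 3)^2.
Roots (with multiplicity): 3, 3.

3, 3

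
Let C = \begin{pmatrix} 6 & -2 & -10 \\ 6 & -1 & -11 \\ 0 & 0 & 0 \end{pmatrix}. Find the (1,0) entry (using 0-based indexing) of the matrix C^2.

30

Characteristic polynomial: μ^3 - 5μ^2 + 6μ = μ(μ - 3)(μ - 2), so the eigenvalues are 0, 2, 3.
μ=0: eigenvector (2, 1, 1).
μ=3: eigenvector (-2, -3, 0).
μ=2: eigenvector (1, 2, 0).
P = [[2, -2, 1], [1, -3, 2], [1, 0, 0]], D = diag(0, 3, 2), P⁻¹ = [[0, 0, 1], [-2, 1, 3], [-3, 2, 4]].
C² = P·diag(0, 9, 4)·P⁻¹ = [[24, -10, -38], [30, -11, -49], [0, 0, 0]].
The requested entry is 30.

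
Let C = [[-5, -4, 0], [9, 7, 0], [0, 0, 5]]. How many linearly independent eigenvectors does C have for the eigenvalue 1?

C − 1I = [[-6, -4, 0], [9, 6, 0], [0, 0, 4]].
This matrix has rank 2, so its null space has dimension 3 − 2 = 1.

1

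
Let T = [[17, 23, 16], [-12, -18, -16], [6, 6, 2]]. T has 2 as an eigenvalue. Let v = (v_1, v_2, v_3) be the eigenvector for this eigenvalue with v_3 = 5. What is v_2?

T − 2I = [[15, 23, 16], [-12, -20, -16], [6, 6, 0]].
Solving (T − 2I)v = 0 gives the eigenspace spanned by (10, -10, 5).
With v_3 = 5, v = (10, -10, 5), so v_2 = -10.

-10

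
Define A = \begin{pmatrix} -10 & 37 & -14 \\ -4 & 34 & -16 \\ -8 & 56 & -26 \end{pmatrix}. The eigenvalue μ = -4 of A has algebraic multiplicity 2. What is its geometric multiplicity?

A + 4I = [[-6, 37, -14], [-4, 38, -16], [-8, 56, -22]].
This matrix has rank 2, so its null space has dimension 3 − 2 = 1.

1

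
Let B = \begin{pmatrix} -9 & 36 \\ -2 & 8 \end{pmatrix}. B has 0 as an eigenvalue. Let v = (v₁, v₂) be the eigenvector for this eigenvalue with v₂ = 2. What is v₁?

B = [[-9, 36], [-2, 8]].
Solving (B)v = 0 gives the eigenspace spanned by (8, 2).
With v₂ = 2, v = (8, 2), so v₁ = 8.

8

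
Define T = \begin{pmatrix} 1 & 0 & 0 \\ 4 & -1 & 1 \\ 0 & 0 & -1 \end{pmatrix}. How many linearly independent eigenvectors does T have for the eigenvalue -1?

1

T + 1I = [[2, 0, 0], [4, 0, 1], [0, 0, 0]].
This matrix has rank 2, so its null space has dimension 3 − 2 = 1.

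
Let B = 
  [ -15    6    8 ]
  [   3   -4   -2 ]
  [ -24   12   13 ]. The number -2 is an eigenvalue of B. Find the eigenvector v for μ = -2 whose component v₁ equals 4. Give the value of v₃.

B + 2I = [[-13, 6, 8], [3, -2, -2], [-24, 12, 15]].
Solving (B + 2I)v = 0 gives the eigenspace spanned by (4, -2, 8).
With v₁ = 4, v = (4, -2, 8), so v₃ = 8.

8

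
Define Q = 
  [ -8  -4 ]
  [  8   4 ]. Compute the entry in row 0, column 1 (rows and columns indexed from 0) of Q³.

-64

Characteristic polynomial: s^2 + 4s = s(s + 4), so the eigenvalues are -4, 0.
s=0: eigenvector (-1, 2).
s=-4: eigenvector (-1, 1).
P = [[-1, -1], [2, 1]], D = diag(0, -4), P⁻¹ = [[1, 1], [-2, -1]].
Q³ = P·diag(0, -64)·P⁻¹ = [[-128, -64], [128, 64]].
The requested entry is -64.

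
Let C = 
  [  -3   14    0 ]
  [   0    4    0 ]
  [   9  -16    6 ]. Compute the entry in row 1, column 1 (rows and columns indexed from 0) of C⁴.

Characteristic polynomial: r^3 - 7r^2 - 6r + 72 = (r - 6)(r - 4)(r + 3), so the eigenvalues are -3, 4, 6.
r=-3: eigenvector (1, 0, -1).
r=6: eigenvector (0, 0, 1).
r=4: eigenvector (2, 1, -1).
P = [[1, 0, 2], [0, 0, 1], [-1, 1, -1]], D = diag(-3, 6, 4), P⁻¹ = [[1, -2, 0], [1, -1, 1], [0, 1, 0]].
C⁴ = P·diag(81, 1296, 256)·P⁻¹ = [[81, 350, 0], [0, 256, 0], [1215, -1390, 1296]].
The requested entry is 256.

256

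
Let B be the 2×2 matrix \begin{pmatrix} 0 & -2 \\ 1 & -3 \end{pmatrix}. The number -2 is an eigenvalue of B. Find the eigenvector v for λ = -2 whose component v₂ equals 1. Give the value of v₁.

B + 2I = [[2, -2], [1, -1]].
Solving (B + 2I)v = 0 gives the eigenspace spanned by (1, 1).
With v₂ = 1, v = (1, 1), so v₁ = 1.

1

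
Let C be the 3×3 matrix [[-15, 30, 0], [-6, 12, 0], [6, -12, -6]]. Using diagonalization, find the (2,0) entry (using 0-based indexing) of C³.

378

Characteristic polynomial: μ^3 + 9μ^2 + 18μ = μ(μ + 3)(μ + 6), so the eigenvalues are -6, -3, 0.
μ=-3: eigenvector (5, 2, 2).
μ=-6: eigenvector (0, 0, 1).
μ=0: eigenvector (2, 1, 0).
P = [[5, 0, 2], [2, 0, 1], [2, 1, 0]], D = diag(-3, -6, 0), P⁻¹ = [[1, -2, 0], [-2, 4, 1], [-2, 5, 0]].
C³ = P·diag(-27, -216, 0)·P⁻¹ = [[-135, 270, 0], [-54, 108, 0], [378, -756, -216]].
The requested entry is 378.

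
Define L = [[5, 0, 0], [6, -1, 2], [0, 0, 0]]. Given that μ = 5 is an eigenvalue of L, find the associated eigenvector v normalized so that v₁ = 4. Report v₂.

L − 5I = [[0, 0, 0], [6, -6, 2], [0, 0, -5]].
Solving (L − 5I)v = 0 gives the eigenspace spanned by (4, 4, 0).
With v₁ = 4, v = (4, 4, 0), so v₂ = 4.

4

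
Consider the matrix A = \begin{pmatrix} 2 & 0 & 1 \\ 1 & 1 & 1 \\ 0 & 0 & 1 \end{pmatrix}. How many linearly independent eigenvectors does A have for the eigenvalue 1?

2

A − 1I = [[1, 0, 1], [1, 0, 1], [0, 0, 0]].
This matrix has rank 1, so its null space has dimension 3 − 1 = 2.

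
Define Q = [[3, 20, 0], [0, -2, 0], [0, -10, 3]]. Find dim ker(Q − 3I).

Q − 3I = [[0, 20, 0], [0, -5, 0], [0, -10, 0]].
This matrix has rank 1, so its null space has dimension 3 − 1 = 2.

2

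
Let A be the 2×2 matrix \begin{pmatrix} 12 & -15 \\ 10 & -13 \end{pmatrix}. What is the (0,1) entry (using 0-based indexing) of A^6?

Characteristic polynomial: λ^2 + λ - 6 = (λ - 2)(λ + 3), so the eigenvalues are -3, 2.
λ=2: eigenvector (3, 2).
λ=-3: eigenvector (1, 1).
P = [[3, 1], [2, 1]], D = diag(2, -3), P⁻¹ = [[1, -1], [-2, 3]].
A⁶ = P·diag(64, 729)·P⁻¹ = [[-1266, 1995], [-1330, 2059]].
The requested entry is 1995.

1995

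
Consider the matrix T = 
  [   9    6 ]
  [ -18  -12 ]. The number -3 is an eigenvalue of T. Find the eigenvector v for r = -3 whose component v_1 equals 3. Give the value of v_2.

T + 3I = [[12, 6], [-18, -9]].
Solving (T + 3I)v = 0 gives the eigenspace spanned by (3, -6).
With v_1 = 3, v = (3, -6), so v_2 = -6.

-6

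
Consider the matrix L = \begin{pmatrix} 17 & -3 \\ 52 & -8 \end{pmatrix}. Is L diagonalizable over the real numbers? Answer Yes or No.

Characteristic polynomial: p(r) = r^2 - 9r + 20 = (r - 5)(r - 4).
All 2 eigenvalues are distinct, so L is diagonalizable.

Yes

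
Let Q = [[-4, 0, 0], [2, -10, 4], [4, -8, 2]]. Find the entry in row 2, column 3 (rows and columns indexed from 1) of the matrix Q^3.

Characteristic polynomial: s^3 + 12s^2 + 44s + 48 = (s + 2)(s + 4)(s + 6), so the eigenvalues are -6, -4, -2.
s=-6: eigenvector (0, -1, -1).
s=-2: eigenvector (0, 1, 2).
s=-4: eigenvector (1, -1, -2).
P = [[0, 0, 1], [-1, 1, -1], [-1, 2, -2]], D = diag(-6, -2, -4), P⁻¹ = [[0, -2, 1], [1, -1, 1], [1, 0, 0]].
Q³ = P·diag(-216, -8, -64)·P⁻¹ = [[-64, 0, 0], [56, -424, 208], [112, -416, 200]].
The requested entry is 208.

208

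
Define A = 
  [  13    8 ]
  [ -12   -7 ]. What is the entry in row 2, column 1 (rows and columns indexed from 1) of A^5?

Characteristic polynomial: μ^2 - 6μ + 5 = (μ - 5)(μ - 1), so the eigenvalues are 1, 5.
μ=1: eigenvector (-2, 3).
μ=5: eigenvector (-1, 1).
P = [[-2, -1], [3, 1]], D = diag(1, 5), P⁻¹ = [[1, 1], [-3, -2]].
A⁵ = P·diag(1, 3125)·P⁻¹ = [[9373, 6248], [-9372, -6247]].
The requested entry is -9372.

-9372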